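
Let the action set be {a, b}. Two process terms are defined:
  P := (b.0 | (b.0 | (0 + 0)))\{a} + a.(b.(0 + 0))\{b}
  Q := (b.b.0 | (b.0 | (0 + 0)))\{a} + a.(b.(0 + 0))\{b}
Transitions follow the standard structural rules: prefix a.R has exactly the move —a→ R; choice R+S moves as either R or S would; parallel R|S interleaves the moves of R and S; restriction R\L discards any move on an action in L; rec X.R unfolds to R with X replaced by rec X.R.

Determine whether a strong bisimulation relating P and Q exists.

P ≁ Q

LTS(P): 5 reachable states
  m0 = (b.0 | (b.0 | (0 + 0)))\{a} + a.(b.(0 + 0))\{b} | =a=> m1, =b=> m2, =b=> m3
  m1 = (b.(0 + 0))\{b} | (no moves)
  m2 = (0 | (b.0 | (0 + 0)))\{a} | =b=> m4
  m3 = (b.0 | (0 | (0 + 0)))\{a} | =b=> m4
  m4 = (0 | (0 | (0 + 0)))\{a} | (no moves)
LTS(Q): 7 reachable states
  n0 = (b.b.0 | (b.0 | (0 + 0)))\{a} + a.(b.(0 + 0))\{b} | =a=> n1, =b=> n2, =b=> n3
  n1 = (b.(0 + 0))\{b} | (no moves)
  n2 = (b.0 | (b.0 | (0 + 0)))\{a} | =b=> n4, =b=> n5
  n3 = (b.b.0 | (0 | (0 + 0)))\{a} | =b=> n5
  n4 = (0 | (b.0 | (0 + 0)))\{a} | =b=> n6
  n5 = (b.0 | (0 | (0 + 0)))\{a} | =b=> n6
  n6 = (0 | (0 | (0 + 0)))\{a} | (no moves)
Partition-refinement fixed point:
  B0 = {m0}
  B1 = {m1, m4, n1, n6}
  B2 = {m2, m3, n4, n5}
  B3 = {n0}
  B4 = {n2, n3}
m0 ∈ B0, n0 ∈ B3 → different blocks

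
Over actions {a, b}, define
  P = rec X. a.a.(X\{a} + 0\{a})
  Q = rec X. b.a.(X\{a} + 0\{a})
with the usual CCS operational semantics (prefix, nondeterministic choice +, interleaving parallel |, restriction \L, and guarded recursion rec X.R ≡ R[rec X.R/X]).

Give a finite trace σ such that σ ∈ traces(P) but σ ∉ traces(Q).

a

P's transition system — 3 states:
  u0 = rec X. a.a.(X\{a} + 0\{a}) | -a-> u1
  u1 = a.((rec X. a.a.(X\{a} + 0\{a}))\{a} + 0\{a}) | -a-> u2
  u2 = (rec X. a.a.(X\{a} + 0\{a}))\{a} + 0\{a} | ·
Q's transition system — 4 states:
  v0 = rec X. b.a.(X\{a} + 0\{a}) | -b-> v1
  v1 = a.((rec X. b.a.(X\{a} + 0\{a}))\{a} + 0\{a}) | -a-> v2
  v2 = (rec X. b.a.(X\{a} + 0\{a}))\{a} + 0\{a} | -b-> v3
  v3 = (a.((rec X. b.a.(X\{a} + 0\{a}))\{a} + 0\{a}))\{a} | ·
Trace ⟨a⟩ through P, begin at {u0}:
  [1] a ⇒ {u1}
  ✓ P
Trace ⟨a⟩ through Q, begin at {v0}:
  [1] a ⇒ no successor for Q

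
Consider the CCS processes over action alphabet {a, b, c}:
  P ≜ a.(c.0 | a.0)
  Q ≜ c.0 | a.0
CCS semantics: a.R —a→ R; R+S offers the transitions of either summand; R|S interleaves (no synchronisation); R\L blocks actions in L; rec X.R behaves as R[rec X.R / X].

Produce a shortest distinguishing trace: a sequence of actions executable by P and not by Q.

aa

Reachable graph of P (5 states):
  u0 = a.(c.0 | a.0) has moves ··a··> u1
  u1 = c.0 | a.0 has moves ··a··> u2, ··c··> u3
  u2 = c.0 | 0 has moves ··c··> u4
  u3 = 0 | a.0 has moves ··a··> u4
  u4 = 0 | 0 has moves ·
Reachable graph of Q (4 states):
  v0 = c.0 | a.0 has moves ··a··> v1, ··c··> v2
  v1 = c.0 | 0 has moves ··c··> v3
  v2 = 0 | a.0 has moves ··a··> v3
  v3 = 0 | 0 has moves ·
Trace ⟨aa⟩ through P, begin at {u0}:
  after a @ step 1: {u1}
  after a @ step 2: {u2}
  ✓ P
Trace ⟨aa⟩ through Q, begin at {v0}:
  after a @ step 1: {v1}
  after a @ step 2: ∅ (Q stuck)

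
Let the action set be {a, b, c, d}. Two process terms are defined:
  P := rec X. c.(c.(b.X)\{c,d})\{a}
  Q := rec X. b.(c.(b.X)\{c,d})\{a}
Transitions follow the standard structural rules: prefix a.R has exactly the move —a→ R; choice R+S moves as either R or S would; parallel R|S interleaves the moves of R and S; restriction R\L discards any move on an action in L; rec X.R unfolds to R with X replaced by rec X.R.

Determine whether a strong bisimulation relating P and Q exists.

P ≁ Q

LTS(P): 4 reachable states
  s0 = rec X. c.(c.(b.X)\{c,d})\{a} :: --c--▸ s1
  s1 = (c.(b.(rec X. c.(c.(b.X)\{c,d})\{a}))\{c,d})\{a} :: --c--▸ s2
  s2 = (b.(rec X. c.(c.(b.X)\{c,d})\{a}))\{c,d}\{a} :: --b--▸ s3
  s3 = (rec X. c.(c.(b.X)\{c,d})\{a})\{c,d}\{a} :: stopped
LTS(Q): 5 reachable states
  t0 = rec X. b.(c.(b.X)\{c,d})\{a} :: --b--▸ t1
  t1 = (c.(b.(rec X. b.(c.(b.X)\{c,d})\{a}))\{c,d})\{a} :: --c--▸ t2
  t2 = (b.(rec X. b.(c.(b.X)\{c,d})\{a}))\{c,d}\{a} :: --b--▸ t3
  t3 = (rec X. b.(c.(b.X)\{c,d})\{a})\{c,d}\{a} :: --b--▸ t4
  t4 = (c.(b.(rec X. b.(c.(b.X)\{c,d})\{a}))\{c,d})\{a}\{c,d}\{a} :: stopped
Partition-refinement fixed point:
  B0 = {s0}
  B1 = {s1}
  B2 = {s2, t3}
  B3 = {s3, t4}
  B4 = {t0}
  B5 = {t1}
  B6 = {t2}
s0 ∈ B0, t0 ∈ B4 → different blocks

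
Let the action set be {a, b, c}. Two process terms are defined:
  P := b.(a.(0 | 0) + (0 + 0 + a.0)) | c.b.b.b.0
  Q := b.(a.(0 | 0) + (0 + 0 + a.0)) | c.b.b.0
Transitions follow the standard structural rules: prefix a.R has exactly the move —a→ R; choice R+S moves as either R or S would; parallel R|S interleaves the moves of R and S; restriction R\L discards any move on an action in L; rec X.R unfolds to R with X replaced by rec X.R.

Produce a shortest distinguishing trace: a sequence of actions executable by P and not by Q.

bcbbb

P's transition system — 20 states:
  s0 = b.(a.(0 | 0) + (0 + 0 + a.0)) | c.b.b.b.0 has moves =b=> s1, =c=> s2
  s1 = (a.(0 | 0) + (0 + 0 + a.0)) | c.b.b.b.0 has moves =a=> s3, =a=> s4, =c=> s5
  s2 = b.(a.(0 | 0) + (0 + 0 + a.0)) | b.b.b.0 has moves =b=> s5, =b=> s6
  s3 = 0 | 0 | c.b.b.b.0 has moves =c=> s7
  s4 = 0 | c.b.b.b.0 has moves =c=> s8
  s5 = (a.(0 | 0) + (0 + 0 + a.0)) | b.b.b.0 has moves =a=> s7, =a=> s8, =b=> s9
  s6 = b.(a.(0 | 0) + (0 + 0 + a.0)) | b.b.0 has moves =b=> s10, =b=> s9
  s7 = 0 | 0 | b.b.b.0 has moves =b=> s11
  s8 = 0 | b.b.b.0 has moves =b=> s12
  s9 = (a.(0 | 0) + (0 + 0 + a.0)) | b.b.0 has moves =a=> s11, =a=> s12, =b=> s13
  s10 = b.(a.(0 | 0) + (0 + 0 + a.0)) | b.0 has moves =b=> s13, =b=> s14
  s11 = 0 | 0 | b.b.0 has moves =b=> s15
  s12 = 0 | b.b.0 has moves =b=> s16
  s13 = (a.(0 | 0) + (0 + 0 + a.0)) | b.0 has moves =a=> s15, =a=> s16, =b=> s17
  s14 = b.(a.(0 | 0) + (0 + 0 + a.0)) | 0 has moves =b=> s17
  s15 = 0 | 0 | b.0 has moves =b=> s18
  s16 = 0 | b.0 has moves =b=> s19
  s17 = (a.(0 | 0) + (0 + 0 + a.0)) | 0 has moves =a=> s18, =a=> s19
  s18 = 0 | 0 | 0 has moves (no moves)
  s19 = 0 | 0 has moves (no moves)
Q's transition system — 16 states:
  t0 = b.(a.(0 | 0) + (0 + 0 + a.0)) | c.b.b.0 has moves =b=> t1, =c=> t2
  t1 = (a.(0 | 0) + (0 + 0 + a.0)) | c.b.b.0 has moves =a=> t3, =a=> t4, =c=> t5
  t2 = b.(a.(0 | 0) + (0 + 0 + a.0)) | b.b.0 has moves =b=> t5, =b=> t6
  t3 = 0 | 0 | c.b.b.0 has moves =c=> t7
  t4 = 0 | c.b.b.0 has moves =c=> t8
  t5 = (a.(0 | 0) + (0 + 0 + a.0)) | b.b.0 has moves =a=> t7, =a=> t8, =b=> t9
  t6 = b.(a.(0 | 0) + (0 + 0 + a.0)) | b.0 has moves =b=> t10, =b=> t9
  t7 = 0 | 0 | b.b.0 has moves =b=> t11
  t8 = 0 | b.b.0 has moves =b=> t12
  t9 = (a.(0 | 0) + (0 + 0 + a.0)) | b.0 has moves =a=> t11, =a=> t12, =b=> t13
  t10 = b.(a.(0 | 0) + (0 + 0 + a.0)) | 0 has moves =b=> t13
  t11 = 0 | 0 | b.0 has moves =b=> t14
  t12 = 0 | b.0 has moves =b=> t15
  t13 = (a.(0 | 0) + (0 + 0 + a.0)) | 0 has moves =a=> t14, =a=> t15
  t14 = 0 | 0 | 0 has moves (no moves)
  t15 = 0 | 0 has moves (no moves)
Trace ⟨bcbbb⟩ through P, begin at {s0}:
  step 1 (b): {s1}
  step 2 (c): {s5}
  step 3 (b): {s9}
  step 4 (b): {s13}
  step 5 (b): {s17}
  P completes σ.
Trace ⟨bcbbb⟩ through Q, begin at {t0}:
  step 1 (b): {t1}
  step 2 (c): {t5}
  step 3 (b): {t9}
  step 4 (b): {t13}
  step 5 (b): no successor for Q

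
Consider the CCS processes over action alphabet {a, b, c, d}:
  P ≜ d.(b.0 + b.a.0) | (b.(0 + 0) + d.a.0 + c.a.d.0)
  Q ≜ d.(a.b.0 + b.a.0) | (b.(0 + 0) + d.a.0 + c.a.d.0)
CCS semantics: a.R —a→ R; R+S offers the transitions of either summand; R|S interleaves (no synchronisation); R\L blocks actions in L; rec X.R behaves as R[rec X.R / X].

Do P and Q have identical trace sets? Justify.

LTS(P): 24 reachable states
  p0 = d.(b.0 + b.a.0) | (b.(0 + 0) + d.a.0 + c.a.d.0) → --b--▸ p1, --c--▸ p2, --d--▸ p3, --d--▸ p4
  p1 = d.(b.0 + b.a.0) | (0 + 0) → --d--▸ p5
  p2 = d.(b.0 + b.a.0) | a.d.0 → --a--▸ p6, --d--▸ p7
  p3 = (b.0 + b.a.0) | (b.(0 + 0) + d.a.0 + c.a.d.0) → --b--▸ p5, --b--▸ p8, --b--▸ p9, --c--▸ p7, --d--▸ p10
  p4 = d.(b.0 + b.a.0) | a.0 → --a--▸ p11, --d--▸ p10
  p5 = (b.0 + b.a.0) | (0 + 0) → --b--▸ p12, --b--▸ p13
  p6 = d.(b.0 + b.a.0) | d.0 → --d--▸ p11, --d--▸ p14
  p7 = (b.0 + b.a.0) | a.d.0 → --a--▸ p14, --b--▸ p15, --b--▸ p16
  p8 = 0 | (b.(0 + 0) + d.a.0 + c.a.d.0) → --b--▸ p12, --c--▸ p15, --d--▸ p17
  p9 = a.0 | (b.(0 + 0) + d.a.0 + c.a.d.0) → --a--▸ p8, --b--▸ p13, --c--▸ p16, --d--▸ p18
  p10 = (b.0 + b.a.0) | a.0 → --a--▸ p19, --b--▸ p17, --b--▸ p18
  p11 = d.(b.0 + b.a.0) | 0 → --d--▸ p19
  p12 = 0 | (0 + 0) → deadlocked
  p13 = a.0 | (0 + 0) → --a--▸ p12
  p14 = (b.0 + b.a.0) | d.0 → --b--▸ p20, --b--▸ p21, --d--▸ p19
  p15 = 0 | a.d.0 → --a--▸ p20
  p16 = a.0 | a.d.0 → --a--▸ p15, --a--▸ p21
  p17 = 0 | a.0 → --a--▸ p22
  p18 = a.0 | a.0 → --a--▸ p17, --a--▸ p23
  p19 = (b.0 + b.a.0) | 0 → --b--▸ p22, --b--▸ p23
  p20 = 0 | d.0 → --d--▸ p22
  p21 = a.0 | d.0 → --a--▸ p20, --d--▸ p23
  p22 = 0 | 0 → deadlocked
  p23 = a.0 | 0 → --a--▸ p22
LTS(Q): 30 reachable states
  q0 = d.(a.b.0 + b.a.0) | (b.(0 + 0) + d.a.0 + c.a.d.0) → --b--▸ q1, --c--▸ q2, --d--▸ q3, --d--▸ q4
  q1 = d.(a.b.0 + b.a.0) | (0 + 0) → --d--▸ q5
  q2 = d.(a.b.0 + b.a.0) | a.d.0 → --a--▸ q6, --d--▸ q7
  q3 = (a.b.0 + b.a.0) | (b.(0 + 0) + d.a.0 + c.a.d.0) → --a--▸ q8, --b--▸ q5, --b--▸ q9, --c--▸ q7, --d--▸ q10
  q4 = d.(a.b.0 + b.a.0) | a.0 → --a--▸ q11, --d--▸ q10
  q5 = (a.b.0 + b.a.0) | (0 + 0) → --a--▸ q12, --b--▸ q13
  q6 = d.(a.b.0 + b.a.0) | d.0 → --d--▸ q11, --d--▸ q14
  q7 = (a.b.0 + b.a.0) | a.d.0 → --a--▸ q14, --a--▸ q15, --b--▸ q16
  q8 = b.0 | (b.(0 + 0) + d.a.0 + c.a.d.0) → --b--▸ q12, --b--▸ q17, --c--▸ q15, --d--▸ q18
  q9 = a.0 | (b.(0 + 0) + d.a.0 + c.a.d.0) → --a--▸ q17, --b--▸ q13, --c--▸ q16, --d--▸ q19
  q10 = (a.b.0 + b.a.0) | a.0 → --a--▸ q18, --a--▸ q20, --b--▸ q19
  q11 = d.(a.b.0 + b.a.0) | 0 → --d--▸ q20
  q12 = b.0 | (0 + 0) → --b--▸ q21
  q13 = a.0 | (0 + 0) → --a--▸ q21
  q14 = (a.b.0 + b.a.0) | d.0 → --a--▸ q22, --b--▸ q23, --d--▸ q20
  q15 = b.0 | a.d.0 → --a--▸ q22, --b--▸ q24
  q16 = a.0 | a.d.0 → --a--▸ q23, --a--▸ q24
  q17 = 0 | (b.(0 + 0) + d.a.0 + c.a.d.0) → --b--▸ q21, --c--▸ q24, --d--▸ q25
  q18 = b.0 | a.0 → --a--▸ q26, --b--▸ q25
  q19 = a.0 | a.0 → --a--▸ q25, --a--▸ q27
  q20 = (a.b.0 + b.a.0) | 0 → --a--▸ q26, --b--▸ q27
  q21 = 0 | (0 + 0) → deadlocked
  q22 = b.0 | d.0 → --b--▸ q28, --d--▸ q26
  q23 = a.0 | d.0 → --a--▸ q28, --d--▸ q27
  q24 = 0 | a.d.0 → --a--▸ q28
  q25 = 0 | a.0 → --a--▸ q29
  q26 = b.0 | 0 → --b--▸ q29
  q27 = a.0 | 0 → --a--▸ q29
  q28 = 0 | d.0 → --d--▸ q29
  q29 = 0 | 0 → deadlocked
Executing bda from Q (initial set {q0}):
  after b @ step 1: {q1}
  after d @ step 2: {q5}
  after a @ step 3: {q12}
  — Q admits the full trace.
Executing bda from P (initial set {p0}):
  after b @ step 1: {p1}
  after d @ step 2: {p5}
  after a @ step 3: no successor for P

traces(P) ≠ traces(Q) — witness ⟨bda⟩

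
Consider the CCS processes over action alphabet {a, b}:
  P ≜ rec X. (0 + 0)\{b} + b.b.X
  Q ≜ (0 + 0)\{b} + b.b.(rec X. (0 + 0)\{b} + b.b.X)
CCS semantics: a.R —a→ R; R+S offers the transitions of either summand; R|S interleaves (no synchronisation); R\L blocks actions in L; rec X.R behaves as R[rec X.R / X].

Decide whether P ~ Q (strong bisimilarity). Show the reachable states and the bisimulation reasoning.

LTS(P): 2 reachable states
  m0 = rec X. (0 + 0)\{b} + b.b.X ⊢ =b=> m1
  m1 = b.(rec X. (0 + 0)\{b} + b.b.X) ⊢ =b=> m0
LTS(Q): 3 reachable states
  n0 = (0 + 0)\{b} + b.b.(rec X. (0 + 0)\{b} + b.b.X) ⊢ =b=> n1
  n1 = b.(rec X. (0 + 0)\{b} + b.b.X) ⊢ =b=> n2
  n2 = rec X. (0 + 0)\{b} + b.b.X ⊢ =b=> n1
Coarsest stable partition (strong bisimilarity classes):
  B0 = {m0, m1, n0, n1, n2}
m0 ∈ B0, n0 ∈ B0 → same block

bisimilar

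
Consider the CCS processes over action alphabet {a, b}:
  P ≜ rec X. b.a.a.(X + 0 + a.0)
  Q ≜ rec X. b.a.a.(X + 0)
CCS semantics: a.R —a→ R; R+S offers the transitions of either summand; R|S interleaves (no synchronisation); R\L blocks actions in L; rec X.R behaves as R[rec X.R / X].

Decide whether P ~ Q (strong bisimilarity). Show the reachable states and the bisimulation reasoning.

LTS(P): 5 reachable states
  m0 = rec X. b.a.a.(X + 0 + a.0) :: --b--▸ m1
  m1 = a.a.((rec X. b.a.a.(X + 0 + a.0)) + 0 + a.0) :: --a--▸ m2
  m2 = a.((rec X. b.a.a.(X + 0 + a.0)) + 0 + a.0) :: --a--▸ m3
  m3 = (rec X. b.a.a.(X + 0 + a.0)) + 0 + a.0 :: --a--▸ m4, --b--▸ m1
  m4 = 0 :: ∅
LTS(Q): 4 reachable states
  n0 = rec X. b.a.a.(X + 0) :: --b--▸ n1
  n1 = a.a.((rec X. b.a.a.(X + 0)) + 0) :: --a--▸ n2
  n2 = a.((rec X. b.a.a.(X + 0)) + 0) :: --a--▸ n3
  n3 = (rec X. b.a.a.(X + 0)) + 0 :: --b--▸ n1
Partition-refinement fixed point:
  B0 = {m0}
  B1 = {m1}
  B2 = {m2}
  B3 = {m3}
  B4 = {m4}
  B5 = {n0, n3}
  B6 = {n1}
  B7 = {n2}
m0 ∈ B0, n0 ∈ B5 → different blocks

not bisimilar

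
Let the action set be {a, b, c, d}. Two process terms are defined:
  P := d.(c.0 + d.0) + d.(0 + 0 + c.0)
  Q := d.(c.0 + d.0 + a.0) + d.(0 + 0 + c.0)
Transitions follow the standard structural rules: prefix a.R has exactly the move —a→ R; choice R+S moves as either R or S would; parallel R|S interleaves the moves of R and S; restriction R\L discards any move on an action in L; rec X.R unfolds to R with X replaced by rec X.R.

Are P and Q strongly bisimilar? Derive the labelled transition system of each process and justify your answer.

not bisimilar

LTS(P): 4 reachable states
  s0 = d.(c.0 + d.0) + d.(0 + 0 + c.0) ⊢ -d-> s1, -d-> s2
  s1 = 0 + 0 + c.0 ⊢ -c-> s3
  s2 = c.0 + d.0 ⊢ -c-> s3, -d-> s3
  s3 = 0 ⊢ stopped
LTS(Q): 4 reachable states
  t0 = d.(c.0 + d.0 + a.0) + d.(0 + 0 + c.0) ⊢ -d-> t1, -d-> t2
  t1 = 0 + 0 + c.0 ⊢ -c-> t3
  t2 = c.0 + d.0 + a.0 ⊢ -a-> t3, -c-> t3, -d-> t3
  t3 = 0 ⊢ stopped
Coarsest stable partition (strong bisimilarity classes):
  B0 = {s0}
  B1 = {s1, t1}
  B2 = {s3, t3}
  B3 = {s2}
  B4 = {t0}
  B5 = {t2}
s0 ∈ B0, t0 ∈ B4 → different blocks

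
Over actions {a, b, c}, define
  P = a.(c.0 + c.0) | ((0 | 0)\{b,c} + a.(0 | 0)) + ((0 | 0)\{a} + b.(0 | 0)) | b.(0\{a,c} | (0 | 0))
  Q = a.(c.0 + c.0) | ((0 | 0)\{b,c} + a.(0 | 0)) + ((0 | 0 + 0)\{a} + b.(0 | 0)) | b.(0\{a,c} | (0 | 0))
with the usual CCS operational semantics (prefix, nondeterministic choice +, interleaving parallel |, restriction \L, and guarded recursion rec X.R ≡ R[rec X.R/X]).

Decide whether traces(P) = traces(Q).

LTS(P): 9 reachable states
  m0 = a.(c.0 + c.0) | ((0 | 0)\{b,c} + a.(0 | 0)) + ((0 | 0)\{a} + b.(0 | 0)) | b.(0\{a,c} | (0 | 0)) has moves -a-> m1, -a-> m2, -b-> m3, -b-> m4
  m1 = (c.0 + c.0) | ((0 | 0)\{b,c} + a.(0 | 0)) has moves -a-> m5, -c-> m6
  m2 = a.(c.0 + c.0) | (0 | 0) has moves -a-> m5
  m3 = ((0 | 0)\{a} + b.(0 | 0)) | (0\{a,c} | (0 | 0)) has moves -b-> m7
  m4 = 0 | 0 | b.(0\{a,c} | (0 | 0)) has moves -b-> m7
  m5 = (c.0 + c.0) | (0 | 0) has moves -c-> m8
  m6 = 0 | ((0 | 0)\{b,c} + a.(0 | 0)) has moves -a-> m8
  m7 = 0 | 0 | (0\{a,c} | (0 | 0)) has moves deadlocked
  m8 = 0 | (0 | 0) has moves deadlocked
LTS(Q): 9 reachable states
  n0 = a.(c.0 + c.0) | ((0 | 0)\{b,c} + a.(0 | 0)) + ((0 | 0 + 0)\{a} + b.(0 | 0)) | b.(0\{a,c} | (0 | 0)) has moves -a-> n1, -a-> n2, -b-> n3, -b-> n4
  n1 = (c.0 + c.0) | ((0 | 0)\{b,c} + a.(0 | 0)) has moves -a-> n5, -c-> n6
  n2 = a.(c.0 + c.0) | (0 | 0) has moves -a-> n5
  n3 = ((0 | 0 + 0)\{a} + b.(0 | 0)) | (0\{a,c} | (0 | 0)) has moves -b-> n7
  n4 = 0 | 0 | b.(0\{a,c} | (0 | 0)) has moves -b-> n7
  n5 = (c.0 + c.0) | (0 | 0) has moves -c-> n8
  n6 = 0 | ((0 | 0)\{b,c} + a.(0 | 0)) has moves -a-> n8
  n7 = 0 | 0 | (0\{a,c} | (0 | 0)) has moves deadlocked
  n8 = 0 | (0 | 0) has moves deadlocked
Bisimilarity quotient blocks:
  B0 = {m0, n0}
  B1 = {m2, n2}
  B2 = {m5, n5}
  B3 = {m7, m8, n7, n8}
  B4 = {m1, n1}
  B5 = {m6, n6}
  B6 = {m3, m4, n3, n4}
m0 ∈ B0, n0 ∈ B0 → same block
Bisimilar ⇒ trace-equivalent.

YES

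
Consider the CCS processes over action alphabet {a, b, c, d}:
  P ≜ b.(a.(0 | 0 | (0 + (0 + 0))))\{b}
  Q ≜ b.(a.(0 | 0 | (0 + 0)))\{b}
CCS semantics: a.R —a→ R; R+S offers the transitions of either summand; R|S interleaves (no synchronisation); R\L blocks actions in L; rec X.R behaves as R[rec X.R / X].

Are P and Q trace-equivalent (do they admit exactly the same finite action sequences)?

traces(P) = traces(Q)

Reachable graph of P (3 states):
  s0 = b.(a.(0 | 0 | (0 + (0 + 0))))\{b} :: --b--▸ s1
  s1 = (a.(0 | 0 | (0 + (0 + 0))))\{b} :: --a--▸ s2
  s2 = (0 | 0 | (0 + (0 + 0)))\{b} :: deadlocked
Reachable graph of Q (3 states):
  t0 = b.(a.(0 | 0 | (0 + 0)))\{b} :: --b--▸ t1
  t1 = (a.(0 | 0 | (0 + 0)))\{b} :: --a--▸ t2
  t2 = (0 | 0 | (0 + 0))\{b} :: deadlocked
Partition-refinement fixed point:
  B0 = {s0, t0}
  B1 = {s1, t1}
  B2 = {s2, t2}
s0 ∈ B0, t0 ∈ B0 → same block
Bisimilar ⇒ trace-equivalent.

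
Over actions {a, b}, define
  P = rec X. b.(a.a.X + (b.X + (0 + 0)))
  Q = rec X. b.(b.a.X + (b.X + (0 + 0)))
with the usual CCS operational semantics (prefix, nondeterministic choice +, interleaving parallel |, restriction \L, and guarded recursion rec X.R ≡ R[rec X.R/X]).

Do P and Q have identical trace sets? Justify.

LTS(P): 3 reachable states
  u0 = rec X. b.(a.a.X + (b.X + (0 + 0))) :: -b-> u1
  u1 = a.a.(rec X. b.(a.a.X + (b.X + (0 + 0)))) + (b.(rec X. b.(a.a.X + (b.X + (0 + 0)))) + (0 + 0)) :: -a-> u2, -b-> u0
  u2 = a.(rec X. b.(a.a.X + (b.X + (0 + 0)))) :: -a-> u0
LTS(Q): 3 reachable states
  v0 = rec X. b.(b.a.X + (b.X + (0 + 0))) :: -b-> v1
  v1 = b.a.(rec X. b.(b.a.X + (b.X + (0 + 0)))) + (b.(rec X. b.(b.a.X + (b.X + (0 + 0)))) + (0 + 0)) :: -b-> v0, -b-> v2
  v2 = a.(rec X. b.(b.a.X + (b.X + (0 + 0)))) :: -a-> v0
Executing ba from P (initial set {u0}):
  step 1 (b): {u1}
  step 2 (a): {u2}
  — P admits the full trace.
Executing ba from Q (initial set {v0}):
  step 1 (b): {v1}
  step 2 (a): no successor for Q

NO — witness ⟨ba⟩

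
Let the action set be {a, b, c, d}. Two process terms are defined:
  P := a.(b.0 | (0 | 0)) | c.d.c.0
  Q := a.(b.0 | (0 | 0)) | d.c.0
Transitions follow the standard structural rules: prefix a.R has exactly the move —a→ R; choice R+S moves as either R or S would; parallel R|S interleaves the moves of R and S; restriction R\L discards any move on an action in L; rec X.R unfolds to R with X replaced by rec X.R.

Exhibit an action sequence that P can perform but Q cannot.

P's transition system — 12 states:
  u0 = a.(b.0 | (0 | 0)) | c.d.c.0 :: -a-> u1, -c-> u2
  u1 = b.0 | (0 | 0) | c.d.c.0 :: -b-> u3, -c-> u4
  u2 = a.(b.0 | (0 | 0)) | d.c.0 :: -a-> u4, -d-> u5
  u3 = 0 | (0 | 0) | c.d.c.0 :: -c-> u6
  u4 = b.0 | (0 | 0) | d.c.0 :: -b-> u6, -d-> u7
  u5 = a.(b.0 | (0 | 0)) | c.0 :: -a-> u7, -c-> u8
  u6 = 0 | (0 | 0) | d.c.0 :: -d-> u9
  u7 = b.0 | (0 | 0) | c.0 :: -b-> u9, -c-> u10
  u8 = a.(b.0 | (0 | 0)) | 0 :: -a-> u10
  u9 = 0 | (0 | 0) | c.0 :: -c-> u11
  u10 = b.0 | (0 | 0) | 0 :: -b-> u11
  u11 = 0 | (0 | 0) | 0 :: ·
Q's transition system — 9 states:
  v0 = a.(b.0 | (0 | 0)) | d.c.0 :: -a-> v1, -d-> v2
  v1 = b.0 | (0 | 0) | d.c.0 :: -b-> v3, -d-> v4
  v2 = a.(b.0 | (0 | 0)) | c.0 :: -a-> v4, -c-> v5
  v3 = 0 | (0 | 0) | d.c.0 :: -d-> v6
  v4 = b.0 | (0 | 0) | c.0 :: -b-> v6, -c-> v7
  v5 = a.(b.0 | (0 | 0)) | 0 :: -a-> v7
  v6 = 0 | (0 | 0) | c.0 :: -c-> v8
  v7 = b.0 | (0 | 0) | 0 :: -b-> v8
  v8 = 0 | (0 | 0) | 0 :: ·
Executing c from P (initial set {u0}):
  [1] c ⇒ {u2}
  P completes σ.
Executing c from Q (initial set {v0}):
  [1] c ⇒ no successor for Q

c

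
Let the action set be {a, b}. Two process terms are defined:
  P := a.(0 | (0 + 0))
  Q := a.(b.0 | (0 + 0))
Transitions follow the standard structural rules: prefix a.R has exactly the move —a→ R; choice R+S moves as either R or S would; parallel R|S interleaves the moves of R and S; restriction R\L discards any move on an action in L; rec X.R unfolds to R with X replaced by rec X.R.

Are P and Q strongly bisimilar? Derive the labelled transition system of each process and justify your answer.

NO

LTS(P): 2 reachable states
  m0 = a.(0 | (0 + 0)) :: =a=> m1
  m1 = 0 | (0 + 0) :: (no moves)
LTS(Q): 3 reachable states
  n0 = a.(b.0 | (0 + 0)) :: =a=> n1
  n1 = b.0 | (0 + 0) :: =b=> n2
  n2 = 0 | (0 + 0) :: (no moves)
Partition-refinement fixed point:
  B0 = {m0}
  B1 = {m1, n2}
  B2 = {n0}
  B3 = {n1}
m0 ∈ B0, n0 ∈ B2 → different blocks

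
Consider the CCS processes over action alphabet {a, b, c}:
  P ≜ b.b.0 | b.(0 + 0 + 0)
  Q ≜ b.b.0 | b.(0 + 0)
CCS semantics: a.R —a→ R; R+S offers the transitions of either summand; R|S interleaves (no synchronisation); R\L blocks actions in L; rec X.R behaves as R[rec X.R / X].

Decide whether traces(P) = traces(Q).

Reachable graph of P (6 states):
  s0 = b.b.0 | b.(0 + 0 + 0) | -b-> s1, -b-> s2
  s1 = b.0 | b.(0 + 0 + 0) | -b-> s3, -b-> s4
  s2 = b.b.0 | (0 + 0 + 0) | -b-> s4
  s3 = 0 | b.(0 + 0 + 0) | -b-> s5
  s4 = b.0 | (0 + 0 + 0) | -b-> s5
  s5 = 0 | (0 + 0 + 0) | ·
Reachable graph of Q (6 states):
  t0 = b.b.0 | b.(0 + 0) | -b-> t1, -b-> t2
  t1 = b.0 | b.(0 + 0) | -b-> t3, -b-> t4
  t2 = b.b.0 | (0 + 0) | -b-> t4
  t3 = 0 | b.(0 + 0) | -b-> t5
  t4 = b.0 | (0 + 0) | -b-> t5
  t5 = 0 | (0 + 0) | ·
Coarsest stable partition (strong bisimilarity classes):
  B0 = {s0, t0}
  B1 = {s1, s2, t1, t2}
  B2 = {s3, s4, t3, t4}
  B3 = {s5, t5}
s0 ∈ B0, t0 ∈ B0 → same block
Bisimilar ⇒ trace-equivalent.

traces(P) = traces(Q)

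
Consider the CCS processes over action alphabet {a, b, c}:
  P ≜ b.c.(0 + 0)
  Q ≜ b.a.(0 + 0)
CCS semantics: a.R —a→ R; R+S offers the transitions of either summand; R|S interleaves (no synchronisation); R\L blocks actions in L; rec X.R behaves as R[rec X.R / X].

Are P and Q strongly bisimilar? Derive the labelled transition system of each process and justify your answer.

not bisimilar

LTS(P): 3 reachable states
  m0 = b.c.(0 + 0) :: =b=> m1
  m1 = c.(0 + 0) :: =c=> m2
  m2 = 0 + 0 :: ∅
LTS(Q): 3 reachable states
  n0 = b.a.(0 + 0) :: =b=> n1
  n1 = a.(0 + 0) :: =a=> n2
  n2 = 0 + 0 :: ∅
Partition-refinement fixed point:
  B0 = {m0}
  B1 = {m1}
  B2 = {m2, n2}
  B3 = {n0}
  B4 = {n1}
m0 ∈ B0, n0 ∈ B3 → different blocks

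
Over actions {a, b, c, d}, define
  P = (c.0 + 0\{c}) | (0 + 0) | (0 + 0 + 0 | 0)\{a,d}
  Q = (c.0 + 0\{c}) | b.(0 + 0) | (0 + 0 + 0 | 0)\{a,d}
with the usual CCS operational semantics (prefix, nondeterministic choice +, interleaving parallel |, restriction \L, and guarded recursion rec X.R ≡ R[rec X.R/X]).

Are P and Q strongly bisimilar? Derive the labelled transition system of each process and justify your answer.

Reachable graph of P (2 states):
  m0 = (c.0 + 0\{c}) | (0 + 0) | (0 + 0 + 0 | 0)\{a,d} :: =c=> m1
  m1 = 0 | (0 + 0) | (0 + 0 + 0 | 0)\{a,d} :: ∅
Reachable graph of Q (4 states):
  n0 = (c.0 + 0\{c}) | b.(0 + 0) | (0 + 0 + 0 | 0)\{a,d} :: =b=> n1, =c=> n2
  n1 = (c.0 + 0\{c}) | (0 + 0) | (0 + 0 + 0 | 0)\{a,d} :: =c=> n3
  n2 = 0 | b.(0 + 0) | (0 + 0 + 0 | 0)\{a,d} :: =b=> n3
  n3 = 0 | (0 + 0) | (0 + 0 + 0 | 0)\{a,d} :: ∅
Partition-refinement fixed point:
  B0 = {m0, n1}
  B1 = {m1, n3}
  B2 = {n0}
  B3 = {n2}
m0 ∈ B0, n0 ∈ B2 → different blocks

not bisimilar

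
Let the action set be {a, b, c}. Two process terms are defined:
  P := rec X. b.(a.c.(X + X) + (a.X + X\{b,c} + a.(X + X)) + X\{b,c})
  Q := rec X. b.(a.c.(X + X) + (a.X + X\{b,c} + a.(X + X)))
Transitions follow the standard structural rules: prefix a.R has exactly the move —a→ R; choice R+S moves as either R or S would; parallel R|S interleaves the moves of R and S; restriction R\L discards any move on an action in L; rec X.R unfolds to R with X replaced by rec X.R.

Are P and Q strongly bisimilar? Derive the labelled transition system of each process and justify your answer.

YES

P's transition system — 4 states:
  m0 = rec X. b.(a.c.(X + X) + (a.X + X\{b,c} + a.(X + X)) + X\{b,c}) | --b--▸ m1
  m1 = a.c.((rec X. b.(a.c.(X + X) + (a.X + X\{b,c} + a.(X + X)) + X\{b,c})) + (rec X. b.(a.c.(X + X) + (a.X + X\{b,c} + a.(X + X)) + X\{b,c}))) + (a.(rec X. b.(a.c.(X + X) + (a.X + X\{b,c} + a.(X + X)) + X\{b,c})) + (rec X. b.(a.c.(X + X) + (a.X + X\{b,c} + a.(X + X)) + X\{b,c}))\{b,c} + a.((rec X. b.(a.c.(X + X) + (a.X + X\{b,c} + a.(X + X)) + X\{b,c})) + (rec X. b.(a.c.(X + X) + (a.X + X\{b,c} + a.(X + X)) + X\{b,c})))) + (rec X. b.(a.c.(X + X) + (a.X + X\{b,c} + a.(X + X)) + X\{b,c}))\{b,c} | --a--▸ m0, --a--▸ m2, --a--▸ m3
  m2 = (rec X. b.(a.c.(X + X) + (a.X + X\{b,c} + a.(X + X)) + X\{b,c})) + (rec X. b.(a.c.(X + X) + (a.X + X\{b,c} + a.(X + X)) + X\{b,c})) | --b--▸ m1
  m3 = c.((rec X. b.(a.c.(X + X) + (a.X + X\{b,c} + a.(X + X)) + X\{b,c})) + (rec X. b.(a.c.(X + X) + (a.X + X\{b,c} + a.(X + X)) + X\{b,c}))) | --c--▸ m2
Q's transition system — 4 states:
  n0 = rec X. b.(a.c.(X + X) + (a.X + X\{b,c} + a.(X + X))) | --b--▸ n1
  n1 = a.c.((rec X. b.(a.c.(X + X) + (a.X + X\{b,c} + a.(X + X)))) + (rec X. b.(a.c.(X + X) + (a.X + X\{b,c} + a.(X + X))))) + (a.(rec X. b.(a.c.(X + X) + (a.X + X\{b,c} + a.(X + X)))) + (rec X. b.(a.c.(X + X) + (a.X + X\{b,c} + a.(X + X))))\{b,c} + a.((rec X. b.(a.c.(X + X) + (a.X + X\{b,c} + a.(X + X)))) + (rec X. b.(a.c.(X + X) + (a.X + X\{b,c} + a.(X + X)))))) | --a--▸ n0, --a--▸ n2, --a--▸ n3
  n2 = (rec X. b.(a.c.(X + X) + (a.X + X\{b,c} + a.(X + X)))) + (rec X. b.(a.c.(X + X) + (a.X + X\{b,c} + a.(X + X)))) | --b--▸ n1
  n3 = c.((rec X. b.(a.c.(X + X) + (a.X + X\{b,c} + a.(X + X)))) + (rec X. b.(a.c.(X + X) + (a.X + X\{b,c} + a.(X + X))))) | --c--▸ n2
Partition-refinement fixed point:
  B0 = {m0, m2, n0, n2}
  B1 = {m1, n1}
  B2 = {m3, n3}
m0 ∈ B0, n0 ∈ B0 → same block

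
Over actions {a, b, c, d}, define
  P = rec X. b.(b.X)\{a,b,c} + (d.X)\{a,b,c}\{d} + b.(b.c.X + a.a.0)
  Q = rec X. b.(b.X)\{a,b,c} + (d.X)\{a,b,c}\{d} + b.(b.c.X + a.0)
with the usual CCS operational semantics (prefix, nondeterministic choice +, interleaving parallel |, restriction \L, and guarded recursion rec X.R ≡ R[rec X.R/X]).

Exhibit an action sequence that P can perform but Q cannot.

baa

Reachable graph of P (6 states):
  s0 = rec X. b.(b.X)\{a,b,c} + (d.X)\{a,b,c}\{d} + b.(b.c.X + a.a.0) :: --b--▸ s1, --b--▸ s2
  s1 = (b.(rec X. b.(b.X)\{a,b,c} + (d.X)\{a,b,c}\{d} + b.(b.c.X + a.a.0)))\{a,b,c} :: stopped
  s2 = b.c.(rec X. b.(b.X)\{a,b,c} + (d.X)\{a,b,c}\{d} + b.(b.c.X + a.a.0)) + a.a.0 :: --a--▸ s3, --b--▸ s4
  s3 = a.0 :: --a--▸ s5
  s4 = c.(rec X. b.(b.X)\{a,b,c} + (d.X)\{a,b,c}\{d} + b.(b.c.X + a.a.0)) :: --c--▸ s0
  s5 = 0 :: stopped
Reachable graph of Q (5 states):
  t0 = rec X. b.(b.X)\{a,b,c} + (d.X)\{a,b,c}\{d} + b.(b.c.X + a.0) :: --b--▸ t1, --b--▸ t2
  t1 = (b.(rec X. b.(b.X)\{a,b,c} + (d.X)\{a,b,c}\{d} + b.(b.c.X + a.0)))\{a,b,c} :: stopped
  t2 = b.c.(rec X. b.(b.X)\{a,b,c} + (d.X)\{a,b,c}\{d} + b.(b.c.X + a.0)) + a.0 :: --a--▸ t3, --b--▸ t4
  t3 = 0 :: stopped
  t4 = c.(rec X. b.(b.X)\{a,b,c} + (d.X)\{a,b,c}\{d} + b.(b.c.X + a.0)) :: --c--▸ t0
Run σ = ⟨baa⟩ on P: start {s0}
  [1] b ⇒ {s1, s2}
  [2] a ⇒ {s3}
  [3] a ⇒ {s5}
  P completes σ.
Run σ = ⟨baa⟩ on Q: start {t0}
  [1] b ⇒ {t1, t2}
  [2] a ⇒ {t3}
  [3] a ⇒ ∅ (Q stuck)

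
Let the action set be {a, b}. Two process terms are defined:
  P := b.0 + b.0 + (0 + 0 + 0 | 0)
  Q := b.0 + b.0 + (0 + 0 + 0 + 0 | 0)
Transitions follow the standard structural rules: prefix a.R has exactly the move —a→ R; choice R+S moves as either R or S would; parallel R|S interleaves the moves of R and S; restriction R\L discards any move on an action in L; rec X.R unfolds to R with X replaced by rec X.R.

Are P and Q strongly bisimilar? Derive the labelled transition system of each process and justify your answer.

P's transition system — 2 states:
  u0 = b.0 + b.0 + (0 + 0 + 0 | 0) has moves -b-> u1
  u1 = 0 has moves deadlocked
Q's transition system — 2 states:
  v0 = b.0 + b.0 + (0 + 0 + 0 + 0 | 0) has moves -b-> v1
  v1 = 0 has moves deadlocked
Partition-refinement fixed point:
  B0 = {u0, v0}
  B1 = {u1, v1}
u0 ∈ B0, v0 ∈ B0 → same block

P ~ Q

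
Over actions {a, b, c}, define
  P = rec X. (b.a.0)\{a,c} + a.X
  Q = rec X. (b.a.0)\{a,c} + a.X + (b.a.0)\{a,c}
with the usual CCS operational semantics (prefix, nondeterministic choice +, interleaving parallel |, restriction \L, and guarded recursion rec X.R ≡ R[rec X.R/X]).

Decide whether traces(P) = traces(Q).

traces(P) = traces(Q)

Reachable graph of P (2 states):
  m0 = rec X. (b.a.0)\{a,c} + a.X :: ··a··> m0, ··b··> m1
  m1 = (a.0)\{a,c} :: ∅
Reachable graph of Q (2 states):
  n0 = rec X. (b.a.0)\{a,c} + a.X + (b.a.0)\{a,c} :: ··a··> n0, ··b··> n1
  n1 = (a.0)\{a,c} :: ∅
Partition-refinement fixed point:
  B0 = {m0, n0}
  B1 = {m1, n1}
m0 ∈ B0, n0 ∈ B0 → same block
Bisimilar ⇒ trace-equivalent.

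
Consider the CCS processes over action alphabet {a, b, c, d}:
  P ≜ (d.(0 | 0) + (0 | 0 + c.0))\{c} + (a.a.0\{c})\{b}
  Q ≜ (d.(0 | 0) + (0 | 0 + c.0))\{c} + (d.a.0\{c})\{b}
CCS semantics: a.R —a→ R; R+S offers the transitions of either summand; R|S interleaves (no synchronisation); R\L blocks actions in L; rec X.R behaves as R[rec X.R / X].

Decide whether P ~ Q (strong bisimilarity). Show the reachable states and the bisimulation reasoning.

P ≁ Q

P's transition system — 4 states:
  m0 = (d.(0 | 0) + (0 | 0 + c.0))\{c} + (a.a.0\{c})\{b} has moves --a--▸ m1, --d--▸ m2
  m1 = (a.0\{c})\{b} has moves --a--▸ m3
  m2 = (0 | 0)\{c} has moves (no moves)
  m3 = 0\{c}\{b} has moves (no moves)
Q's transition system — 4 states:
  n0 = (d.(0 | 0) + (0 | 0 + c.0))\{c} + (d.a.0\{c})\{b} has moves --d--▸ n1, --d--▸ n2
  n1 = (0 | 0)\{c} has moves (no moves)
  n2 = (a.0\{c})\{b} has moves --a--▸ n3
  n3 = 0\{c}\{b} has moves (no moves)
Coarsest stable partition (strong bisimilarity classes):
  B0 = {m0}
  B1 = {m1, n2}
  B2 = {m2, m3, n1, n3}
  B3 = {n0}
m0 ∈ B0, n0 ∈ B3 → different blocks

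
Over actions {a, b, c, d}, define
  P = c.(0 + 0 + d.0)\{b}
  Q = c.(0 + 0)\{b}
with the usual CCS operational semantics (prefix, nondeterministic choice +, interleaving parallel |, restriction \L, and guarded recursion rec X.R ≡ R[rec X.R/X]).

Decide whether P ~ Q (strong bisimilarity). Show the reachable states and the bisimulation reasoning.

P ≁ Q

P's transition system — 3 states:
  s0 = c.(0 + 0 + d.0)\{b} ⊢ ··c··> s1
  s1 = (0 + 0 + d.0)\{b} ⊢ ··d··> s2
  s2 = 0\{b} ⊢ ·
Q's transition system — 2 states:
  t0 = c.(0 + 0)\{b} ⊢ ··c··> t1
  t1 = (0 + 0)\{b} ⊢ ·
Partition-refinement fixed point:
  B0 = {s0}
  B1 = {s1}
  B2 = {s2, t1}
  B3 = {t0}
s0 ∈ B0, t0 ∈ B3 → different blocks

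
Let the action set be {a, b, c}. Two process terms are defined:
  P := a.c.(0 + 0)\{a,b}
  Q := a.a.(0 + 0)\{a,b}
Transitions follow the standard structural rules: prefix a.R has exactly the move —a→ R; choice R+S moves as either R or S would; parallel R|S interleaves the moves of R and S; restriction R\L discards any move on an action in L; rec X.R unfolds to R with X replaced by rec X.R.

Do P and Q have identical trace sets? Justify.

Reachable graph of P (3 states):
  m0 = a.c.(0 + 0)\{a,b} has moves --a--▸ m1
  m1 = c.(0 + 0)\{a,b} has moves --c--▸ m2
  m2 = (0 + 0)\{a,b} has moves (no moves)
Reachable graph of Q (3 states):
  n0 = a.a.(0 + 0)\{a,b} has moves --a--▸ n1
  n1 = a.(0 + 0)\{a,b} has moves --a--▸ n2
  n2 = (0 + 0)\{a,b} has moves (no moves)
Run σ = ⟨ac⟩ on P: start {m0}
  after a @ step 1: {m1}
  after c @ step 2: {m2}
  ✓ P
Run σ = ⟨ac⟩ on Q: start {n0}
  after a @ step 1: {n1}
  after c @ step 2: no successor for Q

traces(P) ≠ traces(Q) — witness ⟨ac⟩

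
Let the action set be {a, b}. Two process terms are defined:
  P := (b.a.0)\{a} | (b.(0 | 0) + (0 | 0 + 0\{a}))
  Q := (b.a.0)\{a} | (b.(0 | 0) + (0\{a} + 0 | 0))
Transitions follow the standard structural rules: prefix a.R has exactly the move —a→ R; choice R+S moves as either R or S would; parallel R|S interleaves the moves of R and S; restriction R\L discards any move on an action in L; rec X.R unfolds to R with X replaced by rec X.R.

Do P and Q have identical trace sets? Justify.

Reachable graph of P (4 states):
  s0 = (b.a.0)\{a} | (b.(0 | 0) + (0 | 0 + 0\{a})) | --b--▸ s1, --b--▸ s2
  s1 = (a.0)\{a} | (b.(0 | 0) + (0 | 0 + 0\{a})) | --b--▸ s3
  s2 = (b.a.0)\{a} | (0 | 0) | --b--▸ s3
  s3 = (a.0)\{a} | (0 | 0) | stopped
Reachable graph of Q (4 states):
  t0 = (b.a.0)\{a} | (b.(0 | 0) + (0\{a} + 0 | 0)) | --b--▸ t1, --b--▸ t2
  t1 = (a.0)\{a} | (b.(0 | 0) + (0\{a} + 0 | 0)) | --b--▸ t3
  t2 = (b.a.0)\{a} | (0 | 0) | --b--▸ t3
  t3 = (a.0)\{a} | (0 | 0) | stopped
Bisimilarity quotient blocks:
  B0 = {s0, t0}
  B1 = {s1, s2, t1, t2}
  B2 = {s3, t3}
s0 ∈ B0, t0 ∈ B0 → same block
Bisimilar ⇒ trace-equivalent.

trace-equivalent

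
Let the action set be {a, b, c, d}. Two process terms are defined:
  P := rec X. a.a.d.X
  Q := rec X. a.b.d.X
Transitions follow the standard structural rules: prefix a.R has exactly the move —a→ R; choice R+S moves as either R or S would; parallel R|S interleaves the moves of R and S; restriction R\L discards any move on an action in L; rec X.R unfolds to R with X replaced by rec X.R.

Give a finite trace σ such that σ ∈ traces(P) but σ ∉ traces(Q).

LTS(P): 3 reachable states
  p0 = rec X. a.a.d.X :: -a-> p1
  p1 = a.d.(rec X. a.a.d.X) :: -a-> p2
  p2 = d.(rec X. a.a.d.X) :: -d-> p0
LTS(Q): 3 reachable states
  q0 = rec X. a.b.d.X :: -a-> q1
  q1 = b.d.(rec X. a.b.d.X) :: -b-> q2
  q2 = d.(rec X. a.b.d.X) :: -d-> q0
Trace ⟨aa⟩ through P, begin at {p0}:
  [1] a ⇒ {p1}
  [2] a ⇒ {p2}
  P completes σ.
Trace ⟨aa⟩ through Q, begin at {q0}:
  [1] a ⇒ {q1}
  [2] a ⇒ ∅ (Q stuck)

aa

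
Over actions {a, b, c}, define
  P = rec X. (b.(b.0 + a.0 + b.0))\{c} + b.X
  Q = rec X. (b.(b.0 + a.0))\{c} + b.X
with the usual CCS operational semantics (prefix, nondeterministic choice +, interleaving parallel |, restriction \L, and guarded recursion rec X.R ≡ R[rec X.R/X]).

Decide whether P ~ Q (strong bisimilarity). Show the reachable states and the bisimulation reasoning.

Reachable graph of P (3 states):
  m0 = rec X. (b.(b.0 + a.0 + b.0))\{c} + b.X ⊢ --b--▸ m0, --b--▸ m1
  m1 = (b.0 + a.0 + b.0)\{c} ⊢ --a--▸ m2, --b--▸ m2
  m2 = 0\{c} ⊢ stopped
Reachable graph of Q (3 states):
  n0 = rec X. (b.(b.0 + a.0))\{c} + b.X ⊢ --b--▸ n0, --b--▸ n1
  n1 = (b.0 + a.0)\{c} ⊢ --a--▸ n2, --b--▸ n2
  n2 = 0\{c} ⊢ stopped
Partition-refinement fixed point:
  B0 = {m0, n0}
  B1 = {m1, n1}
  B2 = {m2, n2}
m0 ∈ B0, n0 ∈ B0 → same block

bisimilar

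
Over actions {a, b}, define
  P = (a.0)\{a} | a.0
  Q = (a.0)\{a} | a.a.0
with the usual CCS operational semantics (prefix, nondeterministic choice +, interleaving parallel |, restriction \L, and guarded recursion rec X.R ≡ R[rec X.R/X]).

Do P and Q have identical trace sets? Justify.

NO — witness ⟨aa⟩

Reachable graph of P (2 states):
  m0 = (a.0)\{a} | a.0 | -a-> m1
  m1 = (a.0)\{a} | 0 | deadlocked
Reachable graph of Q (3 states):
  n0 = (a.0)\{a} | a.a.0 | -a-> n1
  n1 = (a.0)\{a} | a.0 | -a-> n2
  n2 = (a.0)\{a} | 0 | deadlocked
Trace ⟨aa⟩ through Q, begin at {n0}:
  [1] a ⇒ {n1}
  [2] a ⇒ {n2}
  Q completes σ.
Trace ⟨aa⟩ through P, begin at {m0}:
  [1] a ⇒ {m1}
  [2] a ⇒ ∅ (P stuck)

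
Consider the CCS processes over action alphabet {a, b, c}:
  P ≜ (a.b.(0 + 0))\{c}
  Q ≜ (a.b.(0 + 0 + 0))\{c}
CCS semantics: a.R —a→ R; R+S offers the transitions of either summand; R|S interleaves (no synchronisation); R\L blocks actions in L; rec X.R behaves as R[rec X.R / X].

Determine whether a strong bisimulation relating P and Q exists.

P ~ Q

Reachable graph of P (3 states):
  m0 = (a.b.(0 + 0))\{c} has moves --a--▸ m1
  m1 = (b.(0 + 0))\{c} has moves --b--▸ m2
  m2 = (0 + 0)\{c} has moves deadlocked
Reachable graph of Q (3 states):
  n0 = (a.b.(0 + 0 + 0))\{c} has moves --a--▸ n1
  n1 = (b.(0 + 0 + 0))\{c} has moves --b--▸ n2
  n2 = (0 + 0 + 0)\{c} has moves deadlocked
Partition-refinement fixed point:
  B0 = {m0, n0}
  B1 = {m1, n1}
  B2 = {m2, n2}
m0 ∈ B0, n0 ∈ B0 → same block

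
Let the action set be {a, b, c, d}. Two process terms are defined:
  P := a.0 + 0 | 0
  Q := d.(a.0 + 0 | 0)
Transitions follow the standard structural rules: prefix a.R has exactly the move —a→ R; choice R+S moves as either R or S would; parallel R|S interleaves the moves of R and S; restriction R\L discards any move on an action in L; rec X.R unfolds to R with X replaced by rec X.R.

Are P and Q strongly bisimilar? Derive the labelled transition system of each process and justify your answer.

P ≁ Q

P's transition system — 2 states:
  m0 = a.0 + 0 | 0 → --a--▸ m1
  m1 = 0 → ·
Q's transition system — 3 states:
  n0 = d.(a.0 + 0 | 0) → --d--▸ n1
  n1 = a.0 + 0 | 0 → --a--▸ n2
  n2 = 0 → ·
Coarsest stable partition (strong bisimilarity classes):
  B0 = {m0, n1}
  B1 = {m1, n2}
  B2 = {n0}
m0 ∈ B0, n0 ∈ B2 → different blocks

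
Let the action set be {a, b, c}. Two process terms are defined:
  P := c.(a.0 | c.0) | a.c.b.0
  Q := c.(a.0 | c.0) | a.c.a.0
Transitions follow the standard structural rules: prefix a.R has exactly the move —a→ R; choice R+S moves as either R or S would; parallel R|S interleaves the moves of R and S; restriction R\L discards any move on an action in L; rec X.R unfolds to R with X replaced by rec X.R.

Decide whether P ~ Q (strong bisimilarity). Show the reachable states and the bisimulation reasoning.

Reachable graph of P (20 states):
  p0 = c.(a.0 | c.0) | a.c.b.0 :: —a→ p1, —c→ p2
  p1 = c.(a.0 | c.0) | c.b.0 :: —c→ p3, —c→ p4
  p2 = a.0 | c.0 | a.c.b.0 :: —a→ p3, —a→ p5, —c→ p6
  p3 = a.0 | c.0 | c.b.0 :: —a→ p7, —c→ p8, —c→ p9
  p4 = c.(a.0 | c.0) | b.0 :: —b→ p10, —c→ p9
  p5 = 0 | c.0 | a.c.b.0 :: —a→ p7, —c→ p11
  p6 = a.0 | 0 | a.c.b.0 :: —a→ p11, —a→ p8
  p7 = 0 | c.0 | c.b.0 :: —c→ p12, —c→ p13
  p8 = a.0 | 0 | c.b.0 :: —a→ p12, —c→ p14
  p9 = a.0 | c.0 | b.0 :: —a→ p13, —b→ p15, —c→ p14
  p10 = c.(a.0 | c.0) | 0 :: —c→ p15
  p11 = 0 | 0 | a.c.b.0 :: —a→ p12
  p12 = 0 | 0 | c.b.0 :: —c→ p16
  p13 = 0 | c.0 | b.0 :: —b→ p17, —c→ p16
  p14 = a.0 | 0 | b.0 :: —a→ p16, —b→ p18
  p15 = a.0 | c.0 | 0 :: —a→ p17, —c→ p18
  p16 = 0 | 0 | b.0 :: —b→ p19
  p17 = 0 | c.0 | 0 :: —c→ p19
  p18 = a.0 | 0 | 0 :: —a→ p19
  p19 = 0 | 0 | 0 :: ·
Reachable graph of Q (20 states):
  q0 = c.(a.0 | c.0) | a.c.a.0 :: —a→ q1, —c→ q2
  q1 = c.(a.0 | c.0) | c.a.0 :: —c→ q3, —c→ q4
  q2 = a.0 | c.0 | a.c.a.0 :: —a→ q3, —a→ q5, —c→ q6
  q3 = a.0 | c.0 | c.a.0 :: —a→ q7, —c→ q8, —c→ q9
  q4 = c.(a.0 | c.0) | a.0 :: —a→ q10, —c→ q9
  q5 = 0 | c.0 | a.c.a.0 :: —a→ q7, —c→ q11
  q6 = a.0 | 0 | a.c.a.0 :: —a→ q11, —a→ q8
  q7 = 0 | c.0 | c.a.0 :: —c→ q12, —c→ q13
  q8 = a.0 | 0 | c.a.0 :: —a→ q12, —c→ q14
  q9 = a.0 | c.0 | a.0 :: —a→ q13, —a→ q15, —c→ q14
  q10 = c.(a.0 | c.0) | 0 :: —c→ q15
  q11 = 0 | 0 | a.c.a.0 :: —a→ q12
  q12 = 0 | 0 | c.a.0 :: —c→ q16
  q13 = 0 | c.0 | a.0 :: —a→ q17, —c→ q16
  q14 = a.0 | 0 | a.0 :: —a→ q16, —a→ q18
  q15 = a.0 | c.0 | 0 :: —a→ q17, —c→ q18
  q16 = 0 | 0 | a.0 :: —a→ q19
  q17 = 0 | c.0 | 0 :: —c→ q19
  q18 = a.0 | 0 | 0 :: —a→ q19
  q19 = 0 | 0 | 0 :: ·
Coarsest stable partition (strong bisimilarity classes):
  B0 = {p0}
  B1 = {p1}
  B2 = {p4}
  B3 = {p10, q10}
  B4 = {p15, q13, q15}
  B5 = {p18, q16, q18}
  B6 = {p19, q19}
  B7 = {p17, q17}
  B8 = {p9}
  B9 = {p14}
  B10 = {p16}
  B11 = {p13}
  B12 = {p3}
  B13 = {p7}
  B14 = {p12}
  B15 = {p8}
  B16 = {p2}
  B17 = {p5}
  B18 = {p11}
  B19 = {p6}
  B20 = {q0}
  B21 = {q2}
  B22 = {q3}
  B23 = {q7}
  B24 = {q12}
  B25 = {q8}
  B26 = {q14}
  B27 = {q9}
  B28 = {q5}
  B29 = {q11}
  B30 = {q6}
  B31 = {q1}
  B32 = {q4}
p0 ∈ B0, q0 ∈ B20 → different blocks

P ≁ Q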